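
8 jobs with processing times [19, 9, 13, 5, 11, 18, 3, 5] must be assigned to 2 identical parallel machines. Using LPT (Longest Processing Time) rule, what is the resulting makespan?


Sort jobs in decreasing order (LPT): [19, 18, 13, 11, 9, 5, 5, 3]
Assign each job to the least loaded machine:
  Machine 1: jobs [19, 11, 9, 3], load = 42
  Machine 2: jobs [18, 13, 5, 5], load = 41
Makespan = max load = 42

42


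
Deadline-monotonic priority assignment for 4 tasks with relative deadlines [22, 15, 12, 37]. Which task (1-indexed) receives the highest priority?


Sort tasks by relative deadline (ascending):
  Task 3: deadline = 12
  Task 2: deadline = 15
  Task 1: deadline = 22
  Task 4: deadline = 37
Priority order (highest first): [3, 2, 1, 4]
Highest priority task = 3

3


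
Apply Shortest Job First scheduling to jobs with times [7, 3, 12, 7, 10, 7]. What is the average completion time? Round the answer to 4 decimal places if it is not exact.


SJF order (ascending): [3, 7, 7, 7, 10, 12]
Completion times:
  Job 1: burst=3, C=3
  Job 2: burst=7, C=10
  Job 3: burst=7, C=17
  Job 4: burst=7, C=24
  Job 5: burst=10, C=34
  Job 6: burst=12, C=46
Average completion = 134/6 = 22.3333

22.3333


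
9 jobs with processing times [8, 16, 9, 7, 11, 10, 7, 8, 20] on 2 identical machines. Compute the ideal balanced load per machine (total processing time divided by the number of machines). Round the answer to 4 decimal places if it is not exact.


Total processing time = 8 + 16 + 9 + 7 + 11 + 10 + 7 + 8 + 20 = 96
Number of machines = 2
Ideal balanced load = 96 / 2 = 48.0

48.0


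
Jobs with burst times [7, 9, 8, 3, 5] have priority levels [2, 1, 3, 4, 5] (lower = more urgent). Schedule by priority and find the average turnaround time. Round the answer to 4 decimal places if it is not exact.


Sort by priority (ascending = highest first):
Order: [(1, 9), (2, 7), (3, 8), (4, 3), (5, 5)]
Completion times:
  Priority 1, burst=9, C=9
  Priority 2, burst=7, C=16
  Priority 3, burst=8, C=24
  Priority 4, burst=3, C=27
  Priority 5, burst=5, C=32
Average turnaround = 108/5 = 21.6

21.6


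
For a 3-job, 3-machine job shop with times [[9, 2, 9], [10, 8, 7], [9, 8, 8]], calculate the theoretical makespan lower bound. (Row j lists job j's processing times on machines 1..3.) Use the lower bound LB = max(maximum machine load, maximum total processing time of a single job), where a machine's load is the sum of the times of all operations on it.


Machine loads:
  Machine 1: 9 + 10 + 9 = 28
  Machine 2: 2 + 8 + 8 = 18
  Machine 3: 9 + 7 + 8 = 24
Max machine load = 28
Job totals:
  Job 1: 20
  Job 2: 25
  Job 3: 25
Max job total = 25
Lower bound = max(28, 25) = 28

28


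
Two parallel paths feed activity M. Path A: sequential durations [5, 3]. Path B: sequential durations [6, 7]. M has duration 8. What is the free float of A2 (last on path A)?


ES(A2) = sum of predecessors on chain A = 5
EF(A2) = ES + duration = 5 + 3 = 8
Successor of A2 is M. ES(M) = max(sum(A), sum(B)) = max(8, 13) = 13
Free float = ES(successor) - EF(current) = 13 - 8 = 5

5


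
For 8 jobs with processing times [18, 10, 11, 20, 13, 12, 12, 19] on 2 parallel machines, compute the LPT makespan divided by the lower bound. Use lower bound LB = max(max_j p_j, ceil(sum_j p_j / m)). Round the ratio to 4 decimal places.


LPT order: [20, 19, 18, 13, 12, 12, 11, 10]
Machine loads after assignment: [56, 59]
LPT makespan = 59
Lower bound = max(max_job, ceil(total/2)) = max(20, 58) = 58
Ratio = 59 / 58 = 1.0172

1.0172


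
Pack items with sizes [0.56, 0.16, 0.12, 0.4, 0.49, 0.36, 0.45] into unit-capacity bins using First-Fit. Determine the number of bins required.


Place items sequentially using First-Fit:
  Item 0.56 -> new Bin 1
  Item 0.16 -> Bin 1 (now 0.72)
  Item 0.12 -> Bin 1 (now 0.84)
  Item 0.4 -> new Bin 2
  Item 0.49 -> Bin 2 (now 0.89)
  Item 0.36 -> new Bin 3
  Item 0.45 -> Bin 3 (now 0.81)
Total bins used = 3

3


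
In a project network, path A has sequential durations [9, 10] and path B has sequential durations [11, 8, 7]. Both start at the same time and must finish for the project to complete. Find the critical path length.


Path A total = 9 + 10 = 19
Path B total = 11 + 8 + 7 = 26
Critical path = longest path = max(19, 26) = 26

26


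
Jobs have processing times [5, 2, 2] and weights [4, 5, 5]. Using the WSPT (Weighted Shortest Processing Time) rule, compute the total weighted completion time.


Compute p/w ratios and sort ascending (WSPT): [(2, 5), (2, 5), (5, 4)]
Compute weighted completion times:
  Job (p=2,w=5): C=2, w*C=5*2=10
  Job (p=2,w=5): C=4, w*C=5*4=20
  Job (p=5,w=4): C=9, w*C=4*9=36
Total weighted completion time = 66

66


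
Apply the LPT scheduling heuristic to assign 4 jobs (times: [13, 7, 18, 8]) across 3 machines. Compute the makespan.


Sort jobs in decreasing order (LPT): [18, 13, 8, 7]
Assign each job to the least loaded machine:
  Machine 1: jobs [18], load = 18
  Machine 2: jobs [13], load = 13
  Machine 3: jobs [8, 7], load = 15
Makespan = max load = 18

18


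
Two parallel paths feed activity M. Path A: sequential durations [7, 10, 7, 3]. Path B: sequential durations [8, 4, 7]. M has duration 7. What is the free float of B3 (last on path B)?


ES(B3) = sum of predecessors on chain B = 12
EF(B3) = ES + duration = 12 + 7 = 19
Successor of B3 is M. ES(M) = max(sum(A), sum(B)) = max(27, 19) = 27
Free float = ES(successor) - EF(current) = 27 - 19 = 8

8


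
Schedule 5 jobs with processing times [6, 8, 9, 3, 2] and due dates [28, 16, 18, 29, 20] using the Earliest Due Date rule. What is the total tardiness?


Sort by due date (EDD order): [(8, 16), (9, 18), (2, 20), (6, 28), (3, 29)]
Compute completion times and tardiness:
  Job 1: p=8, d=16, C=8, tardiness=max(0,8-16)=0
  Job 2: p=9, d=18, C=17, tardiness=max(0,17-18)=0
  Job 3: p=2, d=20, C=19, tardiness=max(0,19-20)=0
  Job 4: p=6, d=28, C=25, tardiness=max(0,25-28)=0
  Job 5: p=3, d=29, C=28, tardiness=max(0,28-29)=0
Total tardiness = 0

0


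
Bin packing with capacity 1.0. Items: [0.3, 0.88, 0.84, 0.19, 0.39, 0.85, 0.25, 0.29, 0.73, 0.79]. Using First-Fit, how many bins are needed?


Place items sequentially using First-Fit:
  Item 0.3 -> new Bin 1
  Item 0.88 -> new Bin 2
  Item 0.84 -> new Bin 3
  Item 0.19 -> Bin 1 (now 0.49)
  Item 0.39 -> Bin 1 (now 0.88)
  Item 0.85 -> new Bin 4
  Item 0.25 -> new Bin 5
  Item 0.29 -> Bin 5 (now 0.54)
  Item 0.73 -> new Bin 6
  Item 0.79 -> new Bin 7
Total bins used = 7

7


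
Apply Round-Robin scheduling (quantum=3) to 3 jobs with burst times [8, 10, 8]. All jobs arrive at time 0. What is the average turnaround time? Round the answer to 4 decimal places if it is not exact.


Time quantum = 3
Execution trace:
  J1 runs 3 units, time = 3
  J2 runs 3 units, time = 6
  J3 runs 3 units, time = 9
  J1 runs 3 units, time = 12
  J2 runs 3 units, time = 15
  J3 runs 3 units, time = 18
  J1 runs 2 units, time = 20
  J2 runs 3 units, time = 23
  J3 runs 2 units, time = 25
  J2 runs 1 units, time = 26
Finish times: [20, 26, 25]
Average turnaround = 71/3 = 23.6667

23.6667


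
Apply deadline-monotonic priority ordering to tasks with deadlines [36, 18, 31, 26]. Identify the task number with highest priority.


Sort tasks by relative deadline (ascending):
  Task 2: deadline = 18
  Task 4: deadline = 26
  Task 3: deadline = 31
  Task 1: deadline = 36
Priority order (highest first): [2, 4, 3, 1]
Highest priority task = 2

2


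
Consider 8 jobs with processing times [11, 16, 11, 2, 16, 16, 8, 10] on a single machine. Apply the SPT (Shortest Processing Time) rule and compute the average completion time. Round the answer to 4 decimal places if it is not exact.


Sort jobs by processing time (SPT order): [2, 8, 10, 11, 11, 16, 16, 16]
Compute completion times sequentially:
  Job 1: processing = 2, completes at 2
  Job 2: processing = 8, completes at 10
  Job 3: processing = 10, completes at 20
  Job 4: processing = 11, completes at 31
  Job 5: processing = 11, completes at 42
  Job 6: processing = 16, completes at 58
  Job 7: processing = 16, completes at 74
  Job 8: processing = 16, completes at 90
Sum of completion times = 327
Average completion time = 327/8 = 40.875

40.875


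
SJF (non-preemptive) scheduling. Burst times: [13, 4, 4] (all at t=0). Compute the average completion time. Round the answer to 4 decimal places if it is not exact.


SJF order (ascending): [4, 4, 13]
Completion times:
  Job 1: burst=4, C=4
  Job 2: burst=4, C=8
  Job 3: burst=13, C=21
Average completion = 33/3 = 11.0

11.0


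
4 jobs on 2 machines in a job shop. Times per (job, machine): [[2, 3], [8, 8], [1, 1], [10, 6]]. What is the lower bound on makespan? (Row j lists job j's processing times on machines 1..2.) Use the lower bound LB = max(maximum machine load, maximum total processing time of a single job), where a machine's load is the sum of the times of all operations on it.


Machine loads:
  Machine 1: 2 + 8 + 1 + 10 = 21
  Machine 2: 3 + 8 + 1 + 6 = 18
Max machine load = 21
Job totals:
  Job 1: 5
  Job 2: 16
  Job 3: 2
  Job 4: 16
Max job total = 16
Lower bound = max(21, 16) = 21

21


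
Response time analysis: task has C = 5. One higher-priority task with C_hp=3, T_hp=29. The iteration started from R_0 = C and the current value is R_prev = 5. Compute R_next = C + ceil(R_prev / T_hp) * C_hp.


R_next = C + ceil(R_prev / T_hp) * C_hp
ceil(5 / 29) = ceil(0.1724) = 1
Interference = 1 * 3 = 3
R_next = 5 + 3 = 8

8


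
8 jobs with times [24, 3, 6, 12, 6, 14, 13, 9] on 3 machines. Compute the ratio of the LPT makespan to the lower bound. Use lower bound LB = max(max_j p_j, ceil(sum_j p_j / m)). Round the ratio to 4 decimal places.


LPT order: [24, 14, 13, 12, 9, 6, 6, 3]
Machine loads after assignment: [30, 29, 28]
LPT makespan = 30
Lower bound = max(max_job, ceil(total/3)) = max(24, 29) = 29
Ratio = 30 / 29 = 1.0345

1.0345


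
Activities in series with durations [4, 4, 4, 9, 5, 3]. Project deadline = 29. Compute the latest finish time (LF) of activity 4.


LF(activity 4) = deadline - sum of successor durations
Successors: activities 5 through 6 with durations [5, 3]
Sum of successor durations = 8
LF = 29 - 8 = 21

21


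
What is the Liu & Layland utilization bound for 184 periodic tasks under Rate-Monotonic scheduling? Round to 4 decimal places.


Compute 2^(1/184) = 1.0037742087
Subtract 1: 1.0037742087 - 1 = 0.0037742087
Multiply by n: 184 * 0.0037742087 = 0.6944544008
Round to 4 dp: 0.6945

0.6945


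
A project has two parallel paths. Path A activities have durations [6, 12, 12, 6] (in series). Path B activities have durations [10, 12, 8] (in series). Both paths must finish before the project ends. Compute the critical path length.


Path A total = 6 + 12 + 12 + 6 = 36
Path B total = 10 + 12 + 8 = 30
Critical path = longest path = max(36, 30) = 36

36


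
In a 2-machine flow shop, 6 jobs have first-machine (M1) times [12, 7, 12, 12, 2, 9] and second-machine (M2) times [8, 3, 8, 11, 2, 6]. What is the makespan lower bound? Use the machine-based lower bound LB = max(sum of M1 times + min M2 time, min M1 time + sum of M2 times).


LB1 = sum(M1 times) + min(M2 times) = 54 + 2 = 56
LB2 = min(M1 times) + sum(M2 times) = 2 + 38 = 40
Lower bound = max(LB1, LB2) = max(56, 40) = 56

56


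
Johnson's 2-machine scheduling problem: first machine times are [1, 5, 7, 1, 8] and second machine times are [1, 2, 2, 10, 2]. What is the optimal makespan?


Apply Johnson's rule:
  Group 1 (a <= b): [(1, 1, 1), (4, 1, 10)]
  Group 2 (a > b): [(2, 5, 2), (3, 7, 2), (5, 8, 2)]
Optimal job order: [1, 4, 2, 3, 5]
Schedule:
  Job 1: M1 done at 1, M2 done at 2
  Job 4: M1 done at 2, M2 done at 12
  Job 2: M1 done at 7, M2 done at 14
  Job 3: M1 done at 14, M2 done at 16
  Job 5: M1 done at 22, M2 done at 24
Makespan = 24

24


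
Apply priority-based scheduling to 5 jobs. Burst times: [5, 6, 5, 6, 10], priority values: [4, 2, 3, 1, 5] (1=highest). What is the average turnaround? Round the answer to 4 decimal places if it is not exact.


Sort by priority (ascending = highest first):
Order: [(1, 6), (2, 6), (3, 5), (4, 5), (5, 10)]
Completion times:
  Priority 1, burst=6, C=6
  Priority 2, burst=6, C=12
  Priority 3, burst=5, C=17
  Priority 4, burst=5, C=22
  Priority 5, burst=10, C=32
Average turnaround = 89/5 = 17.8

17.8


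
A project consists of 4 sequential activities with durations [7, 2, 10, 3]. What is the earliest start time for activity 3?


Activity 3 starts after activities 1 through 2 complete.
Predecessor durations: [7, 2]
ES = 7 + 2 = 9

9


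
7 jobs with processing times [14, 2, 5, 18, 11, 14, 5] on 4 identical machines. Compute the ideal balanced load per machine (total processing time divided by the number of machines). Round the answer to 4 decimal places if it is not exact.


Total processing time = 14 + 2 + 5 + 18 + 11 + 14 + 5 = 69
Number of machines = 4
Ideal balanced load = 69 / 4 = 17.25

17.25


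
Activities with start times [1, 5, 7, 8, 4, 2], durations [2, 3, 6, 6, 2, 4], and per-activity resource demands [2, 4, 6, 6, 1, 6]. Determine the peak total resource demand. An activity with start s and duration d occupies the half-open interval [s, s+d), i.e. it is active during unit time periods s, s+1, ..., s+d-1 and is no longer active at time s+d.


Each activity i is active on [start_i, start_i + duration_i).
Compute total resource usage per time slot:
  t=0: active resources = [], total = 0
  t=1: active resources = [2], total = 2
  t=2: active resources = [2, 6], total = 8
  t=3: active resources = [6], total = 6
  t=4: active resources = [1, 6], total = 7
  t=5: active resources = [4, 1, 6], total = 11
  t=6: active resources = [4], total = 4
  t=7: active resources = [4, 6], total = 10
  t=8: active resources = [6, 6], total = 12
  t=9: active resources = [6, 6], total = 12
  t=10: active resources = [6, 6], total = 12
  t=11: active resources = [6, 6], total = 12
  t=12: active resources = [6, 6], total = 12
  t=13: active resources = [6], total = 6
Peak resource demand = 12

12


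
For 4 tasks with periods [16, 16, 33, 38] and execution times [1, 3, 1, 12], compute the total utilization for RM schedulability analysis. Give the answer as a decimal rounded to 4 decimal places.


Compute individual utilizations (exact fractions):
  Task 1: C/T = 1/16 (approx. 0.0625)
  Task 2: C/T = 3/16 (approx. 0.1875)
  Task 3: C/T = 1/33 (approx. 0.0303)
  Task 4: C/T = 12/38 = 6/19 (approx. 0.3158)
Total utilization U = 1/16 + 3/16 + 1/33 + 6/19 = 1495/2508
Rounded to 4 decimal places: U = 0.5961
RM (Liu & Layland) bound for 4 tasks = 0.756828; compare with U = 1495/2508 (approx. 0.596093)
U <= bound, so schedulable by RM sufficient condition.

0.5961


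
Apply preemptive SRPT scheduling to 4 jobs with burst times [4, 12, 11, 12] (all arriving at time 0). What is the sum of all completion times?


Since all jobs arrive at t=0, SRPT equals SPT ordering.
SPT order: [4, 11, 12, 12]
Completion times:
  Job 1: p=4, C=4
  Job 2: p=11, C=15
  Job 3: p=12, C=27
  Job 4: p=12, C=39
Total completion time = 4 + 15 + 27 + 39 = 85

85


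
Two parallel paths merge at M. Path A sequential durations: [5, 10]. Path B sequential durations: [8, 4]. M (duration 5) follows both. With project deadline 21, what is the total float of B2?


Forward pass: ES(B2) = sum of predecessors on chain B = 8
EF = ES + duration = 8 + 4 = 12
Backward pass: LF(M) = deadline = 21; LS(M) = 21 - 5 = 16
LF(B2) = LS(M) - sum(successors on chain B) = 16 - 0 = 16
LS = LF - duration = 16 - 4 = 12
Total float = LS - ES = 12 - 8 = 4

4


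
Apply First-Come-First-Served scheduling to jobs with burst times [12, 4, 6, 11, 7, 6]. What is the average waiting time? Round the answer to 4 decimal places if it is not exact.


FCFS order (as given): [12, 4, 6, 11, 7, 6]
Waiting times:
  Job 1: wait = 0
  Job 2: wait = 12
  Job 3: wait = 16
  Job 4: wait = 22
  Job 5: wait = 33
  Job 6: wait = 40
Sum of waiting times = 123
Average waiting time = 123/6 = 20.5

20.5


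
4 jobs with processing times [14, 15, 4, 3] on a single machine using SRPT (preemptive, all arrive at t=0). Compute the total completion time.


Since all jobs arrive at t=0, SRPT equals SPT ordering.
SPT order: [3, 4, 14, 15]
Completion times:
  Job 1: p=3, C=3
  Job 2: p=4, C=7
  Job 3: p=14, C=21
  Job 4: p=15, C=36
Total completion time = 3 + 7 + 21 + 36 = 67

67


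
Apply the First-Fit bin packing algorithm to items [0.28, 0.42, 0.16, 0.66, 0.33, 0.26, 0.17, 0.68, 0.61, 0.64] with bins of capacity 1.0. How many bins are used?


Place items sequentially using First-Fit:
  Item 0.28 -> new Bin 1
  Item 0.42 -> Bin 1 (now 0.7)
  Item 0.16 -> Bin 1 (now 0.86)
  Item 0.66 -> new Bin 2
  Item 0.33 -> Bin 2 (now 0.99)
  Item 0.26 -> new Bin 3
  Item 0.17 -> Bin 3 (now 0.43)
  Item 0.68 -> new Bin 4
  Item 0.61 -> new Bin 5
  Item 0.64 -> new Bin 6
Total bins used = 6

6


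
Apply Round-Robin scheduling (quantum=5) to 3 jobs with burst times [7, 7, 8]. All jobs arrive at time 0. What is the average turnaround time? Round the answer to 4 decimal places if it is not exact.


Time quantum = 5
Execution trace:
  J1 runs 5 units, time = 5
  J2 runs 5 units, time = 10
  J3 runs 5 units, time = 15
  J1 runs 2 units, time = 17
  J2 runs 2 units, time = 19
  J3 runs 3 units, time = 22
Finish times: [17, 19, 22]
Average turnaround = 58/3 = 19.3333

19.3333


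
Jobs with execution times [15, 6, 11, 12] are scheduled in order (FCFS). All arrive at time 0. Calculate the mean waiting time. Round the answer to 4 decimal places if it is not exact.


FCFS order (as given): [15, 6, 11, 12]
Waiting times:
  Job 1: wait = 0
  Job 2: wait = 15
  Job 3: wait = 21
  Job 4: wait = 32
Sum of waiting times = 68
Average waiting time = 68/4 = 17.0

17.0


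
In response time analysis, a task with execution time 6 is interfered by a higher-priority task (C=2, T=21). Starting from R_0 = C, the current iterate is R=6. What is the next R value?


R_next = C + ceil(R_prev / T_hp) * C_hp
ceil(6 / 21) = ceil(0.2857) = 1
Interference = 1 * 2 = 2
R_next = 6 + 2 = 8

8


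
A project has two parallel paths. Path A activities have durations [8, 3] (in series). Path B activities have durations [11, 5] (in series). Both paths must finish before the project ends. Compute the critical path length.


Path A total = 8 + 3 = 11
Path B total = 11 + 5 = 16
Critical path = longest path = max(11, 16) = 16

16


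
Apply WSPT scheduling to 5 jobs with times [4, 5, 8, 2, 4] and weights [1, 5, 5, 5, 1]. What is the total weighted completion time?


Compute p/w ratios and sort ascending (WSPT): [(2, 5), (5, 5), (8, 5), (4, 1), (4, 1)]
Compute weighted completion times:
  Job (p=2,w=5): C=2, w*C=5*2=10
  Job (p=5,w=5): C=7, w*C=5*7=35
  Job (p=8,w=5): C=15, w*C=5*15=75
  Job (p=4,w=1): C=19, w*C=1*19=19
  Job (p=4,w=1): C=23, w*C=1*23=23
Total weighted completion time = 162

162


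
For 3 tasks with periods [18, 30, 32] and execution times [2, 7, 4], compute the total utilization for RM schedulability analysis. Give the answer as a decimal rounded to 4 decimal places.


Compute individual utilizations (exact fractions):
  Task 1: C/T = 2/18 = 1/9 (approx. 0.1111)
  Task 2: C/T = 7/30 (approx. 0.2333)
  Task 3: C/T = 4/32 = 1/8 (approx. 0.125)
Total utilization U = 1/9 + 7/30 + 1/8 = 169/360
Rounded to 4 decimal places: U = 0.4694
RM (Liu & Layland) bound for 3 tasks = 0.779763; compare with U = 169/360 (approx. 0.469444)
U <= bound, so schedulable by RM sufficient condition.

0.4694


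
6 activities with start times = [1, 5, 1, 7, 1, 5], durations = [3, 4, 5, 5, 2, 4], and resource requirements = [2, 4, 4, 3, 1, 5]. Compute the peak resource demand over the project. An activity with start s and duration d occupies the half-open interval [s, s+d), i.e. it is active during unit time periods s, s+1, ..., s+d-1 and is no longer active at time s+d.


Each activity i is active on [start_i, start_i + duration_i).
Compute total resource usage per time slot:
  t=0: active resources = [], total = 0
  t=1: active resources = [2, 4, 1], total = 7
  t=2: active resources = [2, 4, 1], total = 7
  t=3: active resources = [2, 4], total = 6
  t=4: active resources = [4], total = 4
  t=5: active resources = [4, 4, 5], total = 13
  t=6: active resources = [4, 5], total = 9
  t=7: active resources = [4, 3, 5], total = 12
  t=8: active resources = [4, 3, 5], total = 12
  t=9: active resources = [3], total = 3
  t=10: active resources = [3], total = 3
  t=11: active resources = [3], total = 3
Peak resource demand = 13

13


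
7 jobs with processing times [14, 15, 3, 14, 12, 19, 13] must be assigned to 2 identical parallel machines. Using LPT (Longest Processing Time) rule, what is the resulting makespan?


Sort jobs in decreasing order (LPT): [19, 15, 14, 14, 13, 12, 3]
Assign each job to the least loaded machine:
  Machine 1: jobs [19, 14, 12], load = 45
  Machine 2: jobs [15, 14, 13, 3], load = 45
Makespan = max load = 45

45


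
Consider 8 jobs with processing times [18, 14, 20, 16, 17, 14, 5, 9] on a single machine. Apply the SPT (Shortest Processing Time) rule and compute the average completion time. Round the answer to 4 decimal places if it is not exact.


Sort jobs by processing time (SPT order): [5, 9, 14, 14, 16, 17, 18, 20]
Compute completion times sequentially:
  Job 1: processing = 5, completes at 5
  Job 2: processing = 9, completes at 14
  Job 3: processing = 14, completes at 28
  Job 4: processing = 14, completes at 42
  Job 5: processing = 16, completes at 58
  Job 6: processing = 17, completes at 75
  Job 7: processing = 18, completes at 93
  Job 8: processing = 20, completes at 113
Sum of completion times = 428
Average completion time = 428/8 = 53.5

53.5


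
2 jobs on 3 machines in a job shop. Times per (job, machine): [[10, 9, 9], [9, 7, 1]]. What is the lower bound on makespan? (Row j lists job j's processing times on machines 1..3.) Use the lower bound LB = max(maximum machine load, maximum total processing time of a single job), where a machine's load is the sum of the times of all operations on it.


Machine loads:
  Machine 1: 10 + 9 = 19
  Machine 2: 9 + 7 = 16
  Machine 3: 9 + 1 = 10
Max machine load = 19
Job totals:
  Job 1: 28
  Job 2: 17
Max job total = 28
Lower bound = max(19, 28) = 28

28


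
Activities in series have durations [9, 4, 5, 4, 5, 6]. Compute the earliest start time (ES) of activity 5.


Activity 5 starts after activities 1 through 4 complete.
Predecessor durations: [9, 4, 5, 4]
ES = 9 + 4 + 5 + 4 = 22

22


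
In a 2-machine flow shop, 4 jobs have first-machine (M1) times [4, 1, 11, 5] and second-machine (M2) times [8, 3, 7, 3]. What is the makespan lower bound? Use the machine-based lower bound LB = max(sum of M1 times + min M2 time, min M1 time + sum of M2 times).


LB1 = sum(M1 times) + min(M2 times) = 21 + 3 = 24
LB2 = min(M1 times) + sum(M2 times) = 1 + 21 = 22
Lower bound = max(LB1, LB2) = max(24, 22) = 24

24


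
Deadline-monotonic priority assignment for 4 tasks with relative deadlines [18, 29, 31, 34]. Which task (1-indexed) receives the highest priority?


Sort tasks by relative deadline (ascending):
  Task 1: deadline = 18
  Task 2: deadline = 29
  Task 3: deadline = 31
  Task 4: deadline = 34
Priority order (highest first): [1, 2, 3, 4]
Highest priority task = 1

1


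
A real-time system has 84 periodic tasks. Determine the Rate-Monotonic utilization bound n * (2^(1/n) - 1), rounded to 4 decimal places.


Compute 2^(1/84) = 1.0082858917
Subtract 1: 1.0082858917 - 1 = 0.0082858917
Multiply by n: 84 * 0.0082858917 = 0.6960149028
Round to 4 dp: 0.6960

0.6960


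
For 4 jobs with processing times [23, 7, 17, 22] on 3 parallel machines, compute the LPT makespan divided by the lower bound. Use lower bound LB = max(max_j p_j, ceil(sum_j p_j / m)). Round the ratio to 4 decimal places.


LPT order: [23, 22, 17, 7]
Machine loads after assignment: [23, 22, 24]
LPT makespan = 24
Lower bound = max(max_job, ceil(total/3)) = max(23, 23) = 23
Ratio = 24 / 23 = 1.0435

1.0435


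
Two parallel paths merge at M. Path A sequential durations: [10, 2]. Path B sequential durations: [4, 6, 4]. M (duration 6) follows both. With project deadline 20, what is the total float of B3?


Forward pass: ES(B3) = sum of predecessors on chain B = 10
EF = ES + duration = 10 + 4 = 14
Backward pass: LF(M) = deadline = 20; LS(M) = 20 - 6 = 14
LF(B3) = LS(M) - sum(successors on chain B) = 14 - 0 = 14
LS = LF - duration = 14 - 4 = 10
Total float = LS - ES = 10 - 10 = 0

0


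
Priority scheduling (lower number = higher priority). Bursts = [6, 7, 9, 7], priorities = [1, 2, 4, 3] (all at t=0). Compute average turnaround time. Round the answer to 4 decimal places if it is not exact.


Sort by priority (ascending = highest first):
Order: [(1, 6), (2, 7), (3, 7), (4, 9)]
Completion times:
  Priority 1, burst=6, C=6
  Priority 2, burst=7, C=13
  Priority 3, burst=7, C=20
  Priority 4, burst=9, C=29
Average turnaround = 68/4 = 17.0

17.0


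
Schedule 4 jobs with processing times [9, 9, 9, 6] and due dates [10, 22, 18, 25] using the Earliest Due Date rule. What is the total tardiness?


Sort by due date (EDD order): [(9, 10), (9, 18), (9, 22), (6, 25)]
Compute completion times and tardiness:
  Job 1: p=9, d=10, C=9, tardiness=max(0,9-10)=0
  Job 2: p=9, d=18, C=18, tardiness=max(0,18-18)=0
  Job 3: p=9, d=22, C=27, tardiness=max(0,27-22)=5
  Job 4: p=6, d=25, C=33, tardiness=max(0,33-25)=8
Total tardiness = 13

13


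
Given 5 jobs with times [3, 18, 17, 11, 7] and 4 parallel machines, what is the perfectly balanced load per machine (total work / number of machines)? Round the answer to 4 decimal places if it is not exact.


Total processing time = 3 + 18 + 17 + 11 + 7 = 56
Number of machines = 4
Ideal balanced load = 56 / 4 = 14.0

14.0


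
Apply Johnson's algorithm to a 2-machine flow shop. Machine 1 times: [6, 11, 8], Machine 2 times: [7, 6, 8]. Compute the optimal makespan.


Apply Johnson's rule:
  Group 1 (a <= b): [(1, 6, 7), (3, 8, 8)]
  Group 2 (a > b): [(2, 11, 6)]
Optimal job order: [1, 3, 2]
Schedule:
  Job 1: M1 done at 6, M2 done at 13
  Job 3: M1 done at 14, M2 done at 22
  Job 2: M1 done at 25, M2 done at 31
Makespan = 31

31


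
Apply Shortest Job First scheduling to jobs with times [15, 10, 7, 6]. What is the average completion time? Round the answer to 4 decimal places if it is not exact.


SJF order (ascending): [6, 7, 10, 15]
Completion times:
  Job 1: burst=6, C=6
  Job 2: burst=7, C=13
  Job 3: burst=10, C=23
  Job 4: burst=15, C=38
Average completion = 80/4 = 20.0

20.0


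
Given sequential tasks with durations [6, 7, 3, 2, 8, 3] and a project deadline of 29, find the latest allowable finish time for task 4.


LF(activity 4) = deadline - sum of successor durations
Successors: activities 5 through 6 with durations [8, 3]
Sum of successor durations = 11
LF = 29 - 11 = 18

18


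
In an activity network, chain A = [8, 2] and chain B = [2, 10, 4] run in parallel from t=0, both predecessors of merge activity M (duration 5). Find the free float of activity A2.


ES(A2) = sum of predecessors on chain A = 8
EF(A2) = ES + duration = 8 + 2 = 10
Successor of A2 is M. ES(M) = max(sum(A), sum(B)) = max(10, 16) = 16
Free float = ES(successor) - EF(current) = 16 - 10 = 6

6


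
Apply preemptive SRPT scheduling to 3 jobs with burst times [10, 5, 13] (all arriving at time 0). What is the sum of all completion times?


Since all jobs arrive at t=0, SRPT equals SPT ordering.
SPT order: [5, 10, 13]
Completion times:
  Job 1: p=5, C=5
  Job 2: p=10, C=15
  Job 3: p=13, C=28
Total completion time = 5 + 15 + 28 = 48

48


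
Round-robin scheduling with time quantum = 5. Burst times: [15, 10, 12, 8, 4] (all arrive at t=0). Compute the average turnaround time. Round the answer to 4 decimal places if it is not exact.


Time quantum = 5
Execution trace:
  J1 runs 5 units, time = 5
  J2 runs 5 units, time = 10
  J3 runs 5 units, time = 15
  J4 runs 5 units, time = 20
  J5 runs 4 units, time = 24
  J1 runs 5 units, time = 29
  J2 runs 5 units, time = 34
  J3 runs 5 units, time = 39
  J4 runs 3 units, time = 42
  J1 runs 5 units, time = 47
  J3 runs 2 units, time = 49
Finish times: [47, 34, 49, 42, 24]
Average turnaround = 196/5 = 39.2

39.2


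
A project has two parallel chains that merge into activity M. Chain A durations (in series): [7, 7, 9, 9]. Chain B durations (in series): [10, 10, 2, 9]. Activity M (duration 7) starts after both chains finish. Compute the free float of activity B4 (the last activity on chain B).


ES(B4) = sum of predecessors on chain B = 22
EF(B4) = ES + duration = 22 + 9 = 31
Successor of B4 is M. ES(M) = max(sum(A), sum(B)) = max(32, 31) = 32
Free float = ES(successor) - EF(current) = 32 - 31 = 1

1


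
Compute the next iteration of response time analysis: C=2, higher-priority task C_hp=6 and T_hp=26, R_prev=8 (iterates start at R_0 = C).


R_next = C + ceil(R_prev / T_hp) * C_hp
ceil(8 / 26) = ceil(0.3077) = 1
Interference = 1 * 6 = 6
R_next = 2 + 6 = 8
R_next = R_prev, so the iteration has converged (response time = 8).

8


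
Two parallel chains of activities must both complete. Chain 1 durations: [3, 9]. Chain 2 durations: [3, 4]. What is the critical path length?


Path A total = 3 + 9 = 12
Path B total = 3 + 4 = 7
Critical path = longest path = max(12, 7) = 12

12


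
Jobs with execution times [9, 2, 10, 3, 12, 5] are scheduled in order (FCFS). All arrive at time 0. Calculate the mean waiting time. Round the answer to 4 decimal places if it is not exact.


FCFS order (as given): [9, 2, 10, 3, 12, 5]
Waiting times:
  Job 1: wait = 0
  Job 2: wait = 9
  Job 3: wait = 11
  Job 4: wait = 21
  Job 5: wait = 24
  Job 6: wait = 36
Sum of waiting times = 101
Average waiting time = 101/6 = 16.8333

16.8333


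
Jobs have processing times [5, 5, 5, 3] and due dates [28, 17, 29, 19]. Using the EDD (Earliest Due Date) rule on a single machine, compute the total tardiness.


Sort by due date (EDD order): [(5, 17), (3, 19), (5, 28), (5, 29)]
Compute completion times and tardiness:
  Job 1: p=5, d=17, C=5, tardiness=max(0,5-17)=0
  Job 2: p=3, d=19, C=8, tardiness=max(0,8-19)=0
  Job 3: p=5, d=28, C=13, tardiness=max(0,13-28)=0
  Job 4: p=5, d=29, C=18, tardiness=max(0,18-29)=0
Total tardiness = 0

0


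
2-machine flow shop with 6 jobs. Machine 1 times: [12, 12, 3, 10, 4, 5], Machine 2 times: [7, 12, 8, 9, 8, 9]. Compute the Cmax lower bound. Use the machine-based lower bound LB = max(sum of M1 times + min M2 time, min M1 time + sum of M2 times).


LB1 = sum(M1 times) + min(M2 times) = 46 + 7 = 53
LB2 = min(M1 times) + sum(M2 times) = 3 + 53 = 56
Lower bound = max(LB1, LB2) = max(53, 56) = 56

56


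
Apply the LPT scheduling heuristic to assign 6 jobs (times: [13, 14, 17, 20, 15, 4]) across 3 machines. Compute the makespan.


Sort jobs in decreasing order (LPT): [20, 17, 15, 14, 13, 4]
Assign each job to the least loaded machine:
  Machine 1: jobs [20, 4], load = 24
  Machine 2: jobs [17, 13], load = 30
  Machine 3: jobs [15, 14], load = 29
Makespan = max load = 30

30


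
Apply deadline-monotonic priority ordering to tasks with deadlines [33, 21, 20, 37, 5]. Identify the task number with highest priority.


Sort tasks by relative deadline (ascending):
  Task 5: deadline = 5
  Task 3: deadline = 20
  Task 2: deadline = 21
  Task 1: deadline = 33
  Task 4: deadline = 37
Priority order (highest first): [5, 3, 2, 1, 4]
Highest priority task = 5

5


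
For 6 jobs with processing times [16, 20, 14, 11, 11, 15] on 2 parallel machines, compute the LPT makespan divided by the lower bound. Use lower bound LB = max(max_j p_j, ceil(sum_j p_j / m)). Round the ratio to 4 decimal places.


LPT order: [20, 16, 15, 14, 11, 11]
Machine loads after assignment: [45, 42]
LPT makespan = 45
Lower bound = max(max_job, ceil(total/2)) = max(20, 44) = 44
Ratio = 45 / 44 = 1.0227

1.0227


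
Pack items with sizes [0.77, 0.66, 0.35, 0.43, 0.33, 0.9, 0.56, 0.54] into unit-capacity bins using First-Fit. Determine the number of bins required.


Place items sequentially using First-Fit:
  Item 0.77 -> new Bin 1
  Item 0.66 -> new Bin 2
  Item 0.35 -> new Bin 3
  Item 0.43 -> Bin 3 (now 0.78)
  Item 0.33 -> Bin 2 (now 0.99)
  Item 0.9 -> new Bin 4
  Item 0.56 -> new Bin 5
  Item 0.54 -> new Bin 6
Total bins used = 6

6


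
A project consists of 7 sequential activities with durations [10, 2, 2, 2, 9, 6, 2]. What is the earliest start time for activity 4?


Activity 4 starts after activities 1 through 3 complete.
Predecessor durations: [10, 2, 2]
ES = 10 + 2 + 2 = 14

14


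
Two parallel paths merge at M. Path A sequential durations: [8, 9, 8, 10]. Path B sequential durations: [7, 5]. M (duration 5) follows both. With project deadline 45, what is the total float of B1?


Forward pass: ES(B1) = sum of predecessors on chain B = 0
EF = ES + duration = 0 + 7 = 7
Backward pass: LF(M) = deadline = 45; LS(M) = 45 - 5 = 40
LF(B1) = LS(M) - sum(successors on chain B) = 40 - 5 = 35
LS = LF - duration = 35 - 7 = 28
Total float = LS - ES = 28 - 0 = 28

28


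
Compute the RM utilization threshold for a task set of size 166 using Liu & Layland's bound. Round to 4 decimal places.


Compute 2^(1/166) = 1.0041843153
Subtract 1: 1.0041843153 - 1 = 0.0041843153
Multiply by n: 166 * 0.0041843153 = 0.6945963398
Round to 4 dp: 0.6946

0.6946


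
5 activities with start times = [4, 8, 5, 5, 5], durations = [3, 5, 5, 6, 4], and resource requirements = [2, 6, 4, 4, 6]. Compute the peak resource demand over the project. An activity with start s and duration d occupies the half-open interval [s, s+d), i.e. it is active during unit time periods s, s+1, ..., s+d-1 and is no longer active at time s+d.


Each activity i is active on [start_i, start_i + duration_i).
Compute total resource usage per time slot:
  t=0: active resources = [], total = 0
  t=1: active resources = [], total = 0
  t=2: active resources = [], total = 0
  t=3: active resources = [], total = 0
  t=4: active resources = [2], total = 2
  t=5: active resources = [2, 4, 4, 6], total = 16
  t=6: active resources = [2, 4, 4, 6], total = 16
  t=7: active resources = [4, 4, 6], total = 14
  t=8: active resources = [6, 4, 4, 6], total = 20
  t=9: active resources = [6, 4, 4], total = 14
  t=10: active resources = [6, 4], total = 10
  t=11: active resources = [6], total = 6
  t=12: active resources = [6], total = 6
Peak resource demand = 20

20


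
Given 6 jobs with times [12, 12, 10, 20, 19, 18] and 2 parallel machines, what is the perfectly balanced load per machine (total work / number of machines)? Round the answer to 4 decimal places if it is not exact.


Total processing time = 12 + 12 + 10 + 20 + 19 + 18 = 91
Number of machines = 2
Ideal balanced load = 91 / 2 = 45.5

45.5


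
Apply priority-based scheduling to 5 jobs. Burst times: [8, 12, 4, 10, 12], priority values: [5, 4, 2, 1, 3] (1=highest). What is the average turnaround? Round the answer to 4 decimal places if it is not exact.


Sort by priority (ascending = highest first):
Order: [(1, 10), (2, 4), (3, 12), (4, 12), (5, 8)]
Completion times:
  Priority 1, burst=10, C=10
  Priority 2, burst=4, C=14
  Priority 3, burst=12, C=26
  Priority 4, burst=12, C=38
  Priority 5, burst=8, C=46
Average turnaround = 134/5 = 26.8

26.8


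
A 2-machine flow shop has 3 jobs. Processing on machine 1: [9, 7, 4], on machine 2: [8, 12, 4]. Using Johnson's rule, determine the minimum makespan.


Apply Johnson's rule:
  Group 1 (a <= b): [(3, 4, 4), (2, 7, 12)]
  Group 2 (a > b): [(1, 9, 8)]
Optimal job order: [3, 2, 1]
Schedule:
  Job 3: M1 done at 4, M2 done at 8
  Job 2: M1 done at 11, M2 done at 23
  Job 1: M1 done at 20, M2 done at 31
Makespan = 31

31


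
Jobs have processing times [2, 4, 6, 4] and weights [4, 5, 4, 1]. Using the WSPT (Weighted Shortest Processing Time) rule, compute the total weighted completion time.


Compute p/w ratios and sort ascending (WSPT): [(2, 4), (4, 5), (6, 4), (4, 1)]
Compute weighted completion times:
  Job (p=2,w=4): C=2, w*C=4*2=8
  Job (p=4,w=5): C=6, w*C=5*6=30
  Job (p=6,w=4): C=12, w*C=4*12=48
  Job (p=4,w=1): C=16, w*C=1*16=16
Total weighted completion time = 102

102


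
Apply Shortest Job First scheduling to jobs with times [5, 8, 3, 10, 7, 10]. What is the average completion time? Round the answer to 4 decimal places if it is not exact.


SJF order (ascending): [3, 5, 7, 8, 10, 10]
Completion times:
  Job 1: burst=3, C=3
  Job 2: burst=5, C=8
  Job 3: burst=7, C=15
  Job 4: burst=8, C=23
  Job 5: burst=10, C=33
  Job 6: burst=10, C=43
Average completion = 125/6 = 20.8333

20.8333


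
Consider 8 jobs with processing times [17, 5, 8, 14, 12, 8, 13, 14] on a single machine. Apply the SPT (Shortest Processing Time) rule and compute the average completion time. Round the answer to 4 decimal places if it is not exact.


Sort jobs by processing time (SPT order): [5, 8, 8, 12, 13, 14, 14, 17]
Compute completion times sequentially:
  Job 1: processing = 5, completes at 5
  Job 2: processing = 8, completes at 13
  Job 3: processing = 8, completes at 21
  Job 4: processing = 12, completes at 33
  Job 5: processing = 13, completes at 46
  Job 6: processing = 14, completes at 60
  Job 7: processing = 14, completes at 74
  Job 8: processing = 17, completes at 91
Sum of completion times = 343
Average completion time = 343/8 = 42.875

42.875


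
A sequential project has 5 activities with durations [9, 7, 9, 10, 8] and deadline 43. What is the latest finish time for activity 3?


LF(activity 3) = deadline - sum of successor durations
Successors: activities 4 through 5 with durations [10, 8]
Sum of successor durations = 18
LF = 43 - 18 = 25

25


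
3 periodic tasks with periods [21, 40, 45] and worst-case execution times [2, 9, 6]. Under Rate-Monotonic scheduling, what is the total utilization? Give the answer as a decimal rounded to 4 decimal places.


Compute individual utilizations (exact fractions):
  Task 1: C/T = 2/21 (approx. 0.0952)
  Task 2: C/T = 9/40 (approx. 0.225)
  Task 3: C/T = 6/45 = 2/15 (approx. 0.1333)
Total utilization U = 2/21 + 9/40 + 2/15 = 127/280
Rounded to 4 decimal places: U = 0.4536
RM (Liu & Layland) bound for 3 tasks = 0.779763; compare with U = 127/280 (approx. 0.453571)
U <= bound, so schedulable by RM sufficient condition.

0.4536


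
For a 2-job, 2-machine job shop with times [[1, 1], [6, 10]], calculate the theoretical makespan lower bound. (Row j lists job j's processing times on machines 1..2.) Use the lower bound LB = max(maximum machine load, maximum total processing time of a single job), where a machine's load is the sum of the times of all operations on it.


Machine loads:
  Machine 1: 1 + 6 = 7
  Machine 2: 1 + 10 = 11
Max machine load = 11
Job totals:
  Job 1: 2
  Job 2: 16
Max job total = 16
Lower bound = max(11, 16) = 16

16


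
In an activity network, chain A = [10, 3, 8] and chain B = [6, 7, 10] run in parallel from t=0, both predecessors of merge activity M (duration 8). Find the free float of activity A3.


ES(A3) = sum of predecessors on chain A = 13
EF(A3) = ES + duration = 13 + 8 = 21
Successor of A3 is M. ES(M) = max(sum(A), sum(B)) = max(21, 23) = 23
Free float = ES(successor) - EF(current) = 23 - 21 = 2

2


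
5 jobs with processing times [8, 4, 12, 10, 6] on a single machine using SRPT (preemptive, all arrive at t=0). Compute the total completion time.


Since all jobs arrive at t=0, SRPT equals SPT ordering.
SPT order: [4, 6, 8, 10, 12]
Completion times:
  Job 1: p=4, C=4
  Job 2: p=6, C=10
  Job 3: p=8, C=18
  Job 4: p=10, C=28
  Job 5: p=12, C=40
Total completion time = 4 + 10 + 18 + 28 + 40 = 100

100


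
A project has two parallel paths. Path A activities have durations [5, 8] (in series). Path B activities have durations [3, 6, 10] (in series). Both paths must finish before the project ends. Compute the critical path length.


Path A total = 5 + 8 = 13
Path B total = 3 + 6 + 10 = 19
Critical path = longest path = max(13, 19) = 19

19
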